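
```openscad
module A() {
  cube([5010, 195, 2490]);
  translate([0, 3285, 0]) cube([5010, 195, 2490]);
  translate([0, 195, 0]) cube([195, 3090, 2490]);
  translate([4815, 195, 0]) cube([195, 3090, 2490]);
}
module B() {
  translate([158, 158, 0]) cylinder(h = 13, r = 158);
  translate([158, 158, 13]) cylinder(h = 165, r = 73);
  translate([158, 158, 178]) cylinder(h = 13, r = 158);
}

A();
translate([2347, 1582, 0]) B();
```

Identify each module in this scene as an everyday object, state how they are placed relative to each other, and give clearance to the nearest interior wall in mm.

Clearances: x = 2152, y = 1387; minimum 1387 mm.

A is a house frame. B is a spool. The spool sits inside the house frame, centred. The clearance to the nearest interior wall is 1387 mm.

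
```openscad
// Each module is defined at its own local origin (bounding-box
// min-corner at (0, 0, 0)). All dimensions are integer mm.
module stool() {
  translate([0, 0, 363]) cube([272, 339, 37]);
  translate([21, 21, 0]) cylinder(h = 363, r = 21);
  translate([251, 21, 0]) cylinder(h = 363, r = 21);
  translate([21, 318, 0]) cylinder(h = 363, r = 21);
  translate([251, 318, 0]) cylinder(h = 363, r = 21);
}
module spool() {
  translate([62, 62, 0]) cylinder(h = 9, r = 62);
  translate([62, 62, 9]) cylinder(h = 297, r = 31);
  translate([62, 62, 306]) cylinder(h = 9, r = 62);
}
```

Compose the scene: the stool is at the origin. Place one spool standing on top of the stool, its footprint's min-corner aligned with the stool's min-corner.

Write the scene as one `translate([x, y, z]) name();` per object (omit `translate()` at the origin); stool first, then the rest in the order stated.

stool();
translate([0, 0, 400]) spool();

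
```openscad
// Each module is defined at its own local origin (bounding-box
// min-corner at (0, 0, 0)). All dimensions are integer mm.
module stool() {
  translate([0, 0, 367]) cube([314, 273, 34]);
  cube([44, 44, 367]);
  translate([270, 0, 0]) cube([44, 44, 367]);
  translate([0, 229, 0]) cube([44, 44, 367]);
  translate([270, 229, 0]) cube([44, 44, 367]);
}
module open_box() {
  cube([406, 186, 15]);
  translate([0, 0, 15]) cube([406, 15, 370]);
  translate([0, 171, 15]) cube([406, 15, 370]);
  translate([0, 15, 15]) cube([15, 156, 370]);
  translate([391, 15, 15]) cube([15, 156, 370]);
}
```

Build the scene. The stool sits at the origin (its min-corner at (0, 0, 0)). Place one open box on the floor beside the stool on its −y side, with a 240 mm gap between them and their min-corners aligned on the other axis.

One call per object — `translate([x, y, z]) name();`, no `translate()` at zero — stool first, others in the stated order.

stool();
translate([0, -426, 0]) open_box();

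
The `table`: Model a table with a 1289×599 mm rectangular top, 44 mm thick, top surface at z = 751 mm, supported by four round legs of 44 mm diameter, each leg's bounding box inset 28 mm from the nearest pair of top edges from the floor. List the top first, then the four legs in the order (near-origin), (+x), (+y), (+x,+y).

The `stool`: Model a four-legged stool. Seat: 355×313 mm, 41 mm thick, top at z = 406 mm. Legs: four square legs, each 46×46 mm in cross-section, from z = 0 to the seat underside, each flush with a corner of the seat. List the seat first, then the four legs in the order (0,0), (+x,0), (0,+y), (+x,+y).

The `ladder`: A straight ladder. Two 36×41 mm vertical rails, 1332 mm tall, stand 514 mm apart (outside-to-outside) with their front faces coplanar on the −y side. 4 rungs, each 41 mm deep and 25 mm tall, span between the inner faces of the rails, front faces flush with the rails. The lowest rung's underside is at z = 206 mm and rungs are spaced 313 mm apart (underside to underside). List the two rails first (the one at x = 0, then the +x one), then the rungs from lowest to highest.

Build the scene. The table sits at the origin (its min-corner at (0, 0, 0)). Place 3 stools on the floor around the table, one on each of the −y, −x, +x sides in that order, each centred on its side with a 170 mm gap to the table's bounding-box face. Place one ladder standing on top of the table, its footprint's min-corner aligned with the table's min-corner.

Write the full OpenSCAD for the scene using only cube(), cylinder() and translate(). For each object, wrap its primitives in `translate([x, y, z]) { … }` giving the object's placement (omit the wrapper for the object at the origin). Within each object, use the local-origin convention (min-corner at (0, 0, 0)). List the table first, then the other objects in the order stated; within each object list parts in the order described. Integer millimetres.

translate([0, 0, 707]) cube([1289, 599, 44]);
translate([50, 50, 0]) cylinder(h = 707, r = 22);
translate([1239, 50, 0]) cylinder(h = 707, r = 22);
translate([50, 549, 0]) cylinder(h = 707, r = 22);
translate([1239, 549, 0]) cylinder(h = 707, r = 22);
translate([467, -483, 0]) {
  translate([0, 0, 365]) cube([355, 313, 41]);
  cube([46, 46, 365]);
  translate([309, 0, 0]) cube([46, 46, 365]);
  translate([0, 267, 0]) cube([46, 46, 365]);
  translate([309, 267, 0]) cube([46, 46, 365]);
}
translate([-525, 143, 0]) {
  translate([0, 0, 365]) cube([355, 313, 41]);
  cube([46, 46, 365]);
  translate([309, 0, 0]) cube([46, 46, 365]);
  translate([0, 267, 0]) cube([46, 46, 365]);
  translate([309, 267, 0]) cube([46, 46, 365]);
}
translate([1459, 143, 0]) {
  translate([0, 0, 365]) cube([355, 313, 41]);
  cube([46, 46, 365]);
  translate([309, 0, 0]) cube([46, 46, 365]);
  translate([0, 267, 0]) cube([46, 46, 365]);
  translate([309, 267, 0]) cube([46, 46, 365]);
}
translate([0, 0, 751]) {
  cube([36, 41, 1332]);
  translate([478, 0, 0]) cube([36, 41, 1332]);
  translate([36, 0, 206]) cube([442, 41, 25]);
  translate([36, 0, 519]) cube([442, 41, 25]);
  translate([36, 0, 832]) cube([442, 41, 25]);
  translate([36, 0, 1145]) cube([442, 41, 25]);
}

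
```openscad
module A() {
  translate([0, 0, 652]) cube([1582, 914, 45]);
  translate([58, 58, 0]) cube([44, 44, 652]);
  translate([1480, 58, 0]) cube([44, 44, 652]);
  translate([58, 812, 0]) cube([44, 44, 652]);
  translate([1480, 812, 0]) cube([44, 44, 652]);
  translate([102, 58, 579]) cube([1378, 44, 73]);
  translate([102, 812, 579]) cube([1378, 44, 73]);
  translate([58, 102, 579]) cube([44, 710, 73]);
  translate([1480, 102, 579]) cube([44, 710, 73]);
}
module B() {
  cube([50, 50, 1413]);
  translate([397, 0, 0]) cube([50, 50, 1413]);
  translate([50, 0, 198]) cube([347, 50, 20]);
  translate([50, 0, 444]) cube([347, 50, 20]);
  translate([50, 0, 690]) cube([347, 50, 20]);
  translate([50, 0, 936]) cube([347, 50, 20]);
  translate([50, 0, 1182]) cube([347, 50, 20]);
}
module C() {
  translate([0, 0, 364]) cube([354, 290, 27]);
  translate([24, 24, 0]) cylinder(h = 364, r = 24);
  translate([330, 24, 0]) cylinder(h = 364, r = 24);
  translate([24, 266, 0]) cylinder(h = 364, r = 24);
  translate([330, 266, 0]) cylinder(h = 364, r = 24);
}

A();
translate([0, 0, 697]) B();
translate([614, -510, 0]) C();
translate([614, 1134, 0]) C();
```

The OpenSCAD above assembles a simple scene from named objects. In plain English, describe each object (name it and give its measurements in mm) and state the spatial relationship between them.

A is a table: top 1582 mm (x) × 914 mm (y), 45 mm thick, upper face at z = 697 mm, on four 44×44 mm square legs, each inset 58 mm from the nearest pair of top edges, running from z = 0 to the bottom of the top. Four apron rails, 44 mm thick and 73 mm tall, run between adjacent legs with their top edges flush with the underside of the top and their outer faces flush with the legs' outer faces.

B is a straight ladder. Two 50×50 mm vertical rails, 1413 mm tall, stand 447 mm apart (outside-to-outside) with their front faces coplanar on the −y side. 5 rungs, each 50 mm deep and 20 mm tall, span between the inner faces of the rails, front faces flush with the rails. The lowest rung's underside is at z = 198 mm and rungs are spaced 246 mm apart (underside to underside).

C is a four-legged stool. The seat is a 354×290×27 mm slab whose top surface is at z = 391 mm; four round legs, each 48 mm in diameter, run from the floor (z = 0) to the underside of the seat, each leg's axis is inset half a diameter from the nearest pair of seat edges (so the leg's bounding box is flush with the corner).

The ladder is on top of the table. Two stools sit around the table at the −y, +y sides.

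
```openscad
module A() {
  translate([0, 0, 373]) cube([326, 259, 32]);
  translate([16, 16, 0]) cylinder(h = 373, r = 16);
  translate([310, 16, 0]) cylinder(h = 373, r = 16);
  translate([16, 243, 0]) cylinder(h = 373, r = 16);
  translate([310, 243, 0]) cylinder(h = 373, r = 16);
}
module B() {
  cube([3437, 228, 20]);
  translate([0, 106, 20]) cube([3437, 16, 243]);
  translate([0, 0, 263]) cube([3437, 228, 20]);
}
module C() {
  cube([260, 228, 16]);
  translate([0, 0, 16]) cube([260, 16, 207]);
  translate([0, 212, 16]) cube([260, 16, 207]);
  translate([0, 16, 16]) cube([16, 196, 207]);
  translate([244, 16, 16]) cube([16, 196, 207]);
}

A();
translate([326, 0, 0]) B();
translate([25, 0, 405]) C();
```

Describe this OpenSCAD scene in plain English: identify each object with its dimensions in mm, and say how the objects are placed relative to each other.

A is a four-legged stool. The seat is a 326×259×32 mm slab whose top surface is at z = 405 mm; four round legs, each 32 mm in diameter, run from the floor (z = 0) to the underside of the seat, each leg's axis is inset half a diameter from the nearest pair of seat edges (so the leg's bounding box is flush with the corner).

B is an I-beam lying along x, 3437 mm long. Overall section height 283 mm. Two flanges 228 mm wide (y) and 20 mm thick, one on the floor and one at the top; a web 16 mm thick runs between them, centred on the flange width.

C is an open storage box with external size 260×228×223 mm and wall thickness 16 mm (the base is also 16 mm thick). The base covers the whole footprint; the four walls stand on the base, with the y-facing walls full-width and the x-facing walls fitting between their inner faces.

The I-beam is against the stool's +x side, with their −y faces flush. The open box is on top of the stool.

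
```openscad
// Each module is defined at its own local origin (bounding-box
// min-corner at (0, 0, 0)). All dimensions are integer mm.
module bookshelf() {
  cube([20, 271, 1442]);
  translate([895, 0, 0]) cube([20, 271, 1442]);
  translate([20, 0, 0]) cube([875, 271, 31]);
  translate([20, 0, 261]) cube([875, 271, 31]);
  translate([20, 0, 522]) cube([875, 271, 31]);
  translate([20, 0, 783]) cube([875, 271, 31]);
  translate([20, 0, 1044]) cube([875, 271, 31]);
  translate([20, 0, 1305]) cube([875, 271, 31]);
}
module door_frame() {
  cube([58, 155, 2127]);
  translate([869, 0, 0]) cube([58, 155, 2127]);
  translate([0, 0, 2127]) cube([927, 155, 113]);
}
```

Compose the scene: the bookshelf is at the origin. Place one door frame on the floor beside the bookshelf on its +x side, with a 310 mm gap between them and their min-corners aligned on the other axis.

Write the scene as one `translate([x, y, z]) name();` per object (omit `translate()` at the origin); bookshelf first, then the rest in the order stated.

bookshelf();
translate([1225, 0, 0]) door_frame();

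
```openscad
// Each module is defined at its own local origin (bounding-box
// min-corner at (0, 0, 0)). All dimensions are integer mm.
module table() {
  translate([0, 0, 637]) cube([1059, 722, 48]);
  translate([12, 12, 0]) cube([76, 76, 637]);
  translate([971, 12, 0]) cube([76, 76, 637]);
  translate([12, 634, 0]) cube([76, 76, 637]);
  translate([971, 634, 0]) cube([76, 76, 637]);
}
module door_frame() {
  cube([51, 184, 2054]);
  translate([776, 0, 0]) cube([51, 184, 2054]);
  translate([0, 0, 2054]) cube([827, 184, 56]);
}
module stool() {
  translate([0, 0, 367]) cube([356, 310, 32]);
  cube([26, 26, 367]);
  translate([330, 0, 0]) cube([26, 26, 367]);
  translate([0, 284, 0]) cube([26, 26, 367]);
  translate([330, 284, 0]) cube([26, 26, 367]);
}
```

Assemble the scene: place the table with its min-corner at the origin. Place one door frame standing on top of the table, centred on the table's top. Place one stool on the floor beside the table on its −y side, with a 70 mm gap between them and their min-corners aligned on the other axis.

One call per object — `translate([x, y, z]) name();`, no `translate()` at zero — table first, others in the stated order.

table();
translate([116, 269, 685]) door_frame();
translate([0, -380, 0]) stool();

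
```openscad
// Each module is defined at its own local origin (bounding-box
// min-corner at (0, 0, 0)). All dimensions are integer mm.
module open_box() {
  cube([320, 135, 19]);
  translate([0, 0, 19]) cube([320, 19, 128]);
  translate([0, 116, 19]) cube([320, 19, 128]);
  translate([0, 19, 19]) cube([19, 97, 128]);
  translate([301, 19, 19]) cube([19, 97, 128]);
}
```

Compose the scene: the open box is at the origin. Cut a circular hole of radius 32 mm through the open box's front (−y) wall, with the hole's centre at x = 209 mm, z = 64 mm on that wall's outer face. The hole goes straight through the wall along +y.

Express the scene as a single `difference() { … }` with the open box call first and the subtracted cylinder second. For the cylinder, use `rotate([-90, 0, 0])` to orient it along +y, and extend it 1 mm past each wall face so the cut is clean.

difference() {
  open_box();
  translate([209, -1, 64]) rotate([-90, 0, 0]) cylinder(h = 21, r = 32);
}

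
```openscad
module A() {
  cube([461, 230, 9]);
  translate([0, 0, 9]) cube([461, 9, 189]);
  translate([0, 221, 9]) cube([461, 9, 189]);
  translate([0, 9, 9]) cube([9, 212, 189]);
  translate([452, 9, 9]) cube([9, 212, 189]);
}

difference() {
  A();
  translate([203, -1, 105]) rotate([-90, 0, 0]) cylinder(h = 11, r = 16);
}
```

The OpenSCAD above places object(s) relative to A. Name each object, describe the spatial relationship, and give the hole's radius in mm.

A is an open box. The open box has a circular hole through its front wall. The hole's radius is 16 mm.

The subtracted cylinder has r = 16 mm.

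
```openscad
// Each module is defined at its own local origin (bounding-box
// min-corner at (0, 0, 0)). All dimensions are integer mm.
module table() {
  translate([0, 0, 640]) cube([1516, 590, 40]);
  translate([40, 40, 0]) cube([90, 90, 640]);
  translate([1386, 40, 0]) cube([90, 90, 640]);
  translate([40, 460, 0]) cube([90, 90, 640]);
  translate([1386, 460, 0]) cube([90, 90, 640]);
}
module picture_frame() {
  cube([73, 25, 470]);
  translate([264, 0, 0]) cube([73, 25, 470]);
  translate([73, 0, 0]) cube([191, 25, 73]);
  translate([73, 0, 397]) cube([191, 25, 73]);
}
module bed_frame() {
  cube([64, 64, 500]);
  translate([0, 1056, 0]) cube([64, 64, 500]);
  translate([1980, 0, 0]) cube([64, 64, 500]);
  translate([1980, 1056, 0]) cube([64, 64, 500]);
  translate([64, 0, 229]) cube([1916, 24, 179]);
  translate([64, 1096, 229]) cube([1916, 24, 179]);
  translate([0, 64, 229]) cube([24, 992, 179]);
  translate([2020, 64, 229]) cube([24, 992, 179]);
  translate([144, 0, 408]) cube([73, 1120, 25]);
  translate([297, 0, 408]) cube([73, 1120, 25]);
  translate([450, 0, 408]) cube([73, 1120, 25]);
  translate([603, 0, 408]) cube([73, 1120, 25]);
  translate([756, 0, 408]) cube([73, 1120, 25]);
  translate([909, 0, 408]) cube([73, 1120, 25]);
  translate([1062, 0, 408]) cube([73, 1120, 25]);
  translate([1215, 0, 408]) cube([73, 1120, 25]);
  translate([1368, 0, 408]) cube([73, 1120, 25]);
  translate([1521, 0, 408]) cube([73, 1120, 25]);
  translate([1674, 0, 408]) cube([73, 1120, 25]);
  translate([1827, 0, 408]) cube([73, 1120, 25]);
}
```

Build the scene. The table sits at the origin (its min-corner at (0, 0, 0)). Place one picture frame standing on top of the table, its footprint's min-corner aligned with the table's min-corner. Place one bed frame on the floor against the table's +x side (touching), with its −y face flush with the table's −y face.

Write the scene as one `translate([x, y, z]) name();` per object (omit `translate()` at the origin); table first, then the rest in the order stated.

table();
translate([0, 0, 680]) picture_frame();
translate([1516, 0, 0]) bed_frame();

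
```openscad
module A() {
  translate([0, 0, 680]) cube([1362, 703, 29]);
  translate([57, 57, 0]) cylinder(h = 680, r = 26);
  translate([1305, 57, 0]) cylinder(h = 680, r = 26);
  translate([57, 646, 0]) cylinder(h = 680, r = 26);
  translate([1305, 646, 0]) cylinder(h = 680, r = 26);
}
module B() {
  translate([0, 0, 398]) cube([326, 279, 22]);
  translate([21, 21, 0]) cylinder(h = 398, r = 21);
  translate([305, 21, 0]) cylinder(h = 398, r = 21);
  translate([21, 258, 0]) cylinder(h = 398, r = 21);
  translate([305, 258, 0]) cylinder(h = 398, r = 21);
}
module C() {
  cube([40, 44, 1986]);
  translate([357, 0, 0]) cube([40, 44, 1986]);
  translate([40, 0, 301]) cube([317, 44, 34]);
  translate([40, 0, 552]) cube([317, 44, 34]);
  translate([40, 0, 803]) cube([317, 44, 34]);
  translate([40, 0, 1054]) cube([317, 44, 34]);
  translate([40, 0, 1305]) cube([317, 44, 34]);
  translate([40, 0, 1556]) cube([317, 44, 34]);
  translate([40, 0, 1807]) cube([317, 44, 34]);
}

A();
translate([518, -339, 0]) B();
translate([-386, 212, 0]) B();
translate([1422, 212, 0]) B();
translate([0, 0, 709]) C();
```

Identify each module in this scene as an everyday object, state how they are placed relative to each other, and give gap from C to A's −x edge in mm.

The ladder's min-x is at 0; the table's min-x is 0; gap = 0 mm.

A is a table. B is a stool. C is a ladder. Three stools sit around the table at the −y, −x, +x sides. The ladder is on top of the table. The gap from the ladder to the table's −x edge is 0 mm.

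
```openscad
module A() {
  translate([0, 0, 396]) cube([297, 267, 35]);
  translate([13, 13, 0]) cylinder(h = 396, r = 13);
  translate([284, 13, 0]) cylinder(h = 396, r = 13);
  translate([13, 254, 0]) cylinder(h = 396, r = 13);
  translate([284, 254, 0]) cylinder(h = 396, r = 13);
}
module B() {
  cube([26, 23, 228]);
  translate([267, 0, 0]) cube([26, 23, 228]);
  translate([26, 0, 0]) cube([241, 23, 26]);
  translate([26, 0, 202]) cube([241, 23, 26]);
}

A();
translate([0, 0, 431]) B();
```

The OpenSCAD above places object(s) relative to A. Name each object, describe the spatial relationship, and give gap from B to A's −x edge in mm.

A is a stool. B is a picture frame. The picture frame is on top of the stool. The gap from the picture frame to the stool's −x edge is 0 mm.

The picture frame's min-x is at 0; the stool's min-x is 0; gap = 0 mm.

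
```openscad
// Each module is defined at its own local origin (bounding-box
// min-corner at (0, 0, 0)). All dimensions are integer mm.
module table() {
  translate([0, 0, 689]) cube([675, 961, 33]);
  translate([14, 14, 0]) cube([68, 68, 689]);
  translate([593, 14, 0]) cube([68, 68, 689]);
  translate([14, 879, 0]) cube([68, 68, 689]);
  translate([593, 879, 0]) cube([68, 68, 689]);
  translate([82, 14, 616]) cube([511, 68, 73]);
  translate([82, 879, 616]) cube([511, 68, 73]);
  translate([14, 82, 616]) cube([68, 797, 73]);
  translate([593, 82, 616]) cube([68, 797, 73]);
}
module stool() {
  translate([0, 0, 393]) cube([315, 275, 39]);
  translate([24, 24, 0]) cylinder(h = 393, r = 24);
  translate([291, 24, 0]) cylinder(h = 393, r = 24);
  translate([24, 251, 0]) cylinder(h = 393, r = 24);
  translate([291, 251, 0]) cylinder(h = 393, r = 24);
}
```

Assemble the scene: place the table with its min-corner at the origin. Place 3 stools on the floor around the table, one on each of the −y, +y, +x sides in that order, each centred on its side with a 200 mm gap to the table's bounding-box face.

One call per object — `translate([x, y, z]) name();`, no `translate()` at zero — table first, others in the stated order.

table();
translate([180, -475, 0]) stool();
translate([180, 1161, 0]) stool();
translate([875, 343, 0]) stool();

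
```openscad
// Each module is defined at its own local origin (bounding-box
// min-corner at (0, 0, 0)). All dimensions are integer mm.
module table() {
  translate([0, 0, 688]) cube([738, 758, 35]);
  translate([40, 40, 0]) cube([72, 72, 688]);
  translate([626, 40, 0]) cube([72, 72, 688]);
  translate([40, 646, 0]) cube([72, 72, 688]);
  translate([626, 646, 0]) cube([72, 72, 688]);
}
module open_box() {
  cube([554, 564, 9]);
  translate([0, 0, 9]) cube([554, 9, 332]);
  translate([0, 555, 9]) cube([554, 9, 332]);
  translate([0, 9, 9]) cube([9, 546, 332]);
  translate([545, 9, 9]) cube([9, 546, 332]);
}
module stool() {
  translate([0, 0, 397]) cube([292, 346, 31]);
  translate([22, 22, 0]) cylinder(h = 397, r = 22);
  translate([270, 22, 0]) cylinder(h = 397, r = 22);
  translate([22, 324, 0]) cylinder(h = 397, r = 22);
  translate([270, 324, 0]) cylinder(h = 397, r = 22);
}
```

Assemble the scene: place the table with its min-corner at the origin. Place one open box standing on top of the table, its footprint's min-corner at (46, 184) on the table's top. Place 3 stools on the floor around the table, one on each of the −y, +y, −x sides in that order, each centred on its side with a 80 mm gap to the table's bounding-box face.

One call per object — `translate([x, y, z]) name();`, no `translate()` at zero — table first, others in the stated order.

table();
translate([46, 184, 723]) open_box();
translate([223, -426, 0]) stool();
translate([223, 838, 0]) stool();
translate([-372, 206, 0]) stool();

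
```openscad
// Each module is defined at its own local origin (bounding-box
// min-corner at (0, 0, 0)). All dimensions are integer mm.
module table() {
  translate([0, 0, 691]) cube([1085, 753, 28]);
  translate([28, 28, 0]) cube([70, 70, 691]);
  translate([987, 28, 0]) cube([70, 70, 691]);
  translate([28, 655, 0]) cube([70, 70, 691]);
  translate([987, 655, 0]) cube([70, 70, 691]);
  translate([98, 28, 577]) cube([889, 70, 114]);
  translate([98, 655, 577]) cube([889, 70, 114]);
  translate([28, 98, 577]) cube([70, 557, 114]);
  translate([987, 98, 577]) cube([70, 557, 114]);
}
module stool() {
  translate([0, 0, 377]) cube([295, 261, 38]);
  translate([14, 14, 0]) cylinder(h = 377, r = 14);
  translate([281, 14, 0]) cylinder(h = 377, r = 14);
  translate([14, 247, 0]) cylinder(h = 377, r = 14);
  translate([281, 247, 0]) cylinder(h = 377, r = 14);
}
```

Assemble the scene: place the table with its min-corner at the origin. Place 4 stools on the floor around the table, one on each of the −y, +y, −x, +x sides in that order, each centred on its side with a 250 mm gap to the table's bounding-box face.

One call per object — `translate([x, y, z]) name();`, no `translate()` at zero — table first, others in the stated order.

table();
translate([395, -511, 0]) stool();
translate([395, 1003, 0]) stool();
translate([-545, 246, 0]) stool();
translate([1335, 246, 0]) stool();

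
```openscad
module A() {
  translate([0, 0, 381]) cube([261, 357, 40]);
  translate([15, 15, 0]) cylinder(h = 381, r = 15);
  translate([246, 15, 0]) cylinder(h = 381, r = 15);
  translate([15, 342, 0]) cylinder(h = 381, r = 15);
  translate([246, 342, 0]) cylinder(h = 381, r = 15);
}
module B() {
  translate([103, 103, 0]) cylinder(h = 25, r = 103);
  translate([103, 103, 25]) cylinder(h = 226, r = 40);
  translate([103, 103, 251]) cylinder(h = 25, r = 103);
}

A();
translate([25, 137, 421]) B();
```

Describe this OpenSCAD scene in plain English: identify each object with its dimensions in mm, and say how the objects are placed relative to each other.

A is a four-legged stool. The seat is 261×357 mm, 40 mm thick, top at z = 421 mm. It stands on four round legs, each 30 mm in diameter, from z = 0 to the seat underside, each leg's axis is inset half a diameter from the nearest pair of seat edges (so the leg's bounding box is flush with the corner).

B is a spool: two coaxial disc flanges of radius 103 mm and thickness 25 mm, joined by a core cylinder of radius 40 mm and height 226 mm. The lower flange rests on z = 0 and the three cylinders share a vertical axis.

The spool is on top of the stool.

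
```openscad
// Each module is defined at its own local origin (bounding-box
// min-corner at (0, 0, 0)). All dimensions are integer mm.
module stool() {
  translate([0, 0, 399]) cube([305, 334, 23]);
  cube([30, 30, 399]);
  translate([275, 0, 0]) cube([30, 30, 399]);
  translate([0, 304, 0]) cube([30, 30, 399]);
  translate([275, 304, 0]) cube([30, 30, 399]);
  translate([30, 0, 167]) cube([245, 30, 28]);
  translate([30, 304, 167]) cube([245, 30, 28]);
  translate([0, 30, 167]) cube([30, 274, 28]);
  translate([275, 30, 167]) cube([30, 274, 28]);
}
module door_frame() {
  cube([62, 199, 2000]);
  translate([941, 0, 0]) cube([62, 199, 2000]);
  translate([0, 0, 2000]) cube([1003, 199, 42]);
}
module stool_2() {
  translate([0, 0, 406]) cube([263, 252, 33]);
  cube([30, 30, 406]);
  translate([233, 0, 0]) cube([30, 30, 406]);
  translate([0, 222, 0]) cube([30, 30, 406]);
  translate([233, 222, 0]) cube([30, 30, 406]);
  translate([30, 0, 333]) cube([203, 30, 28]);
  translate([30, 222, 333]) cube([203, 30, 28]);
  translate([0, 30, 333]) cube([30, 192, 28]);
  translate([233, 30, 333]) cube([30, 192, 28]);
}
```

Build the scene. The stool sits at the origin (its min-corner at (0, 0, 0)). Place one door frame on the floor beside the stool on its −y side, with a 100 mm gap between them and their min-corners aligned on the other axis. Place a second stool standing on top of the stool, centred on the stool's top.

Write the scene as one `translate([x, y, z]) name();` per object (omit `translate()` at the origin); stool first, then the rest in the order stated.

stool();
translate([0, -299, 0]) door_frame();
translate([21, 41, 422]) stool_2();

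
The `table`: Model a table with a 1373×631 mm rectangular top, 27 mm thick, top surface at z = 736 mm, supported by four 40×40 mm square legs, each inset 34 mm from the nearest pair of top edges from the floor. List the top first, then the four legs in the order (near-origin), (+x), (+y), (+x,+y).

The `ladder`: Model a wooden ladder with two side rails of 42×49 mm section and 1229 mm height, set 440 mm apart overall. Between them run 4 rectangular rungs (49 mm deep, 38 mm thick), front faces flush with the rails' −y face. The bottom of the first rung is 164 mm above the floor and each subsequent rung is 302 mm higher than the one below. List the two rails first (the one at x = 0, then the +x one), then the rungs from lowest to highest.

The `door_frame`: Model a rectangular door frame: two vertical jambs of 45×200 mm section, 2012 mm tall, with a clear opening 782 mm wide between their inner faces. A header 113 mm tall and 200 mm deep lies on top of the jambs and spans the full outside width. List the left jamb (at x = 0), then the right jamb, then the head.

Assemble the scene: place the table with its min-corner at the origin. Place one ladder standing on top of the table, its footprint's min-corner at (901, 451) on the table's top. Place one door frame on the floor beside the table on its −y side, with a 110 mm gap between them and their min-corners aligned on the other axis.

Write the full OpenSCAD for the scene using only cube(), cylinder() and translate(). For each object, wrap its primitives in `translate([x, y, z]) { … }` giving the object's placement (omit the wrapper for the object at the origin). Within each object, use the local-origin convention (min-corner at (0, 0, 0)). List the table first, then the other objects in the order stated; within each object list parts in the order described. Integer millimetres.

translate([0, 0, 709]) cube([1373, 631, 27]);
translate([34, 34, 0]) cube([40, 40, 709]);
translate([1299, 34, 0]) cube([40, 40, 709]);
translate([34, 557, 0]) cube([40, 40, 709]);
translate([1299, 557, 0]) cube([40, 40, 709]);
translate([901, 451, 736]) {
  cube([42, 49, 1229]);
  translate([398, 0, 0]) cube([42, 49, 1229]);
  translate([42, 0, 164]) cube([356, 49, 38]);
  translate([42, 0, 466]) cube([356, 49, 38]);
  translate([42, 0, 768]) cube([356, 49, 38]);
  translate([42, 0, 1070]) cube([356, 49, 38]);
}
translate([0, -310, 0]) {
  cube([45, 200, 2012]);
  translate([827, 0, 0]) cube([45, 200, 2012]);
  translate([0, 0, 2012]) cube([872, 200, 113]);
}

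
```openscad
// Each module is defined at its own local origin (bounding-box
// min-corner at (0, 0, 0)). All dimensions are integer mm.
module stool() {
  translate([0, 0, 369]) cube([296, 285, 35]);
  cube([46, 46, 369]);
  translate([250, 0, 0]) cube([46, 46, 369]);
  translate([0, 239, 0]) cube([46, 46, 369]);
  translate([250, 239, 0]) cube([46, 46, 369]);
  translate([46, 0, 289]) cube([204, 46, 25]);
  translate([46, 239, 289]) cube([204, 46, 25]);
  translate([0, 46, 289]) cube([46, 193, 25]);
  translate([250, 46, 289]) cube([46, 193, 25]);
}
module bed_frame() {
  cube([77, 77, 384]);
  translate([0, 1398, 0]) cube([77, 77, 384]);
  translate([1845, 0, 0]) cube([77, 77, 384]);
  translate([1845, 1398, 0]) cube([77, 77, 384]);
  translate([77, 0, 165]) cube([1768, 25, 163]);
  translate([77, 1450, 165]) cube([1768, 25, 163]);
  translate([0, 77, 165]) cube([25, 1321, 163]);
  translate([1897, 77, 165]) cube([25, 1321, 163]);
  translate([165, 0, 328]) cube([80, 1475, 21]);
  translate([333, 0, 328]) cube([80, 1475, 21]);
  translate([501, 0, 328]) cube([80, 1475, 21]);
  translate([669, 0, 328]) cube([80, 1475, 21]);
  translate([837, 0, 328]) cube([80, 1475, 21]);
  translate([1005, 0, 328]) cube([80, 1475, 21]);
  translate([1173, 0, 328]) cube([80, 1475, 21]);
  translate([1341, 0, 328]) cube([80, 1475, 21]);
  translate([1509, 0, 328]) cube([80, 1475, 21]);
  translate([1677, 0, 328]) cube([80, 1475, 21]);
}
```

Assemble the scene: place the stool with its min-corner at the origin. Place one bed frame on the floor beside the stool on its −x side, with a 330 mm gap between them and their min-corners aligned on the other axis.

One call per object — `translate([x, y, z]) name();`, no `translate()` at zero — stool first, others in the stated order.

stool();
translate([-2252, 0, 0]) bed_frame();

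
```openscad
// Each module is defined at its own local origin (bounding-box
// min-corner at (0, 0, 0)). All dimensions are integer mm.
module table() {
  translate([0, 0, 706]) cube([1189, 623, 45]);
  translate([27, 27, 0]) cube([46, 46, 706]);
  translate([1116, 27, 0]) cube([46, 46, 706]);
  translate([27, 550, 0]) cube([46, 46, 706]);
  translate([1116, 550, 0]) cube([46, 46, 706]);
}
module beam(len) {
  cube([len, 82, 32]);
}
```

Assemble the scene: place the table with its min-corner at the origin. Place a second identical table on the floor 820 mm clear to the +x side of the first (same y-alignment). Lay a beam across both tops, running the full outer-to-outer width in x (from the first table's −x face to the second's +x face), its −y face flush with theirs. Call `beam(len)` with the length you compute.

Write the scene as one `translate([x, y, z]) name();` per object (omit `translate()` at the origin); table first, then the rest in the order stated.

table();
translate([2009, 0, 0]) table();
translate([0, 0, 751]) beam(3198);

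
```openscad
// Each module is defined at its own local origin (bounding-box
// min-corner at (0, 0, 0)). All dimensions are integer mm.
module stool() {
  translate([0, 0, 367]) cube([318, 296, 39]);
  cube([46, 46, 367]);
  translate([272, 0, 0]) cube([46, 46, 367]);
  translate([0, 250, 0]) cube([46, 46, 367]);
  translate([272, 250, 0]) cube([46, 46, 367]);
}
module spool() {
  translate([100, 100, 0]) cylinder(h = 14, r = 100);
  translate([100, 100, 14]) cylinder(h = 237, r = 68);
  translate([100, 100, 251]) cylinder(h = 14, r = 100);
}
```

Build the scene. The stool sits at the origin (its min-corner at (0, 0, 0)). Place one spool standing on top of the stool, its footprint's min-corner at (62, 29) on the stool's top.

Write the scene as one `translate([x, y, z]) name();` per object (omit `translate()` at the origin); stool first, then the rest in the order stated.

stool();
translate([62, 29, 406]) spool();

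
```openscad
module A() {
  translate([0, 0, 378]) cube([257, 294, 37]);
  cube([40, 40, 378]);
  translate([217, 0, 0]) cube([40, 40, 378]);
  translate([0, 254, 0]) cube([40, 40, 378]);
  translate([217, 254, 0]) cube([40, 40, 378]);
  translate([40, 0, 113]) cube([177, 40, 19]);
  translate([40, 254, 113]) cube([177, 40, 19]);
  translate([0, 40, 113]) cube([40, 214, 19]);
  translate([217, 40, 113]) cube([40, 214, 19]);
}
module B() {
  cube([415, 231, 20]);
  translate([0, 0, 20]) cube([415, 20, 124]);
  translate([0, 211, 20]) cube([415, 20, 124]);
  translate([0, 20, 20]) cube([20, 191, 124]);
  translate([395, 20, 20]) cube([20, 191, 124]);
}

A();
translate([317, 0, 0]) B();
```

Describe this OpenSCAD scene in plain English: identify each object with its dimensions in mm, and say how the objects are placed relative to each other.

A is a four-legged stool. The seat is 257×294 mm, 37 mm thick, top at z = 415 mm. It stands on four square legs, each 40×40 mm in cross-section, from z = 0 to the seat underside, each flush with a corner of the seat. Four stretchers, 40 mm wide and 19 mm tall, connect adjacent legs with their undersides at z = 113 mm, each running between the inner faces of the legs it joins and aligned with the legs' outer faces on the other axis.

B is an open-topped rectangular box: outside dimensions 415×231×144 mm, with a uniform wall and base thickness of 20 mm. The base is a full 415×231 slab on the floor; four walls sit on top of the base. The front and back walls (the −y and +y sides) span the full width; the two side walls fit between them.

The open box is on the floor beside the stool on its +x side.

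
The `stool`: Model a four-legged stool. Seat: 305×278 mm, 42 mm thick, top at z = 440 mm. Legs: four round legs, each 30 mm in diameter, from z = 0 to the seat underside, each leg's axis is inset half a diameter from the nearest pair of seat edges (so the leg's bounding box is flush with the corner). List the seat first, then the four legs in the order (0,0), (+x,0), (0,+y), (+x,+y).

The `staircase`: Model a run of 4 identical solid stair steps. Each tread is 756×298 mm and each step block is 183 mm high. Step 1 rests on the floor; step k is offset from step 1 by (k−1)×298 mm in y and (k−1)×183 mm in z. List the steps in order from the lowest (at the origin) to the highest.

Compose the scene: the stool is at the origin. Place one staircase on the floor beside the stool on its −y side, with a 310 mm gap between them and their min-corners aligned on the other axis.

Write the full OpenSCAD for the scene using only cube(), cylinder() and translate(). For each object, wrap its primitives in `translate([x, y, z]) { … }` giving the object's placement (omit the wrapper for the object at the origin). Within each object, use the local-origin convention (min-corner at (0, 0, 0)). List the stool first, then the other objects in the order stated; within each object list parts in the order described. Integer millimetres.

translate([0, 0, 398]) cube([305, 278, 42]);
translate([15, 15, 0]) cylinder(h = 398, r = 15);
translate([290, 15, 0]) cylinder(h = 398, r = 15);
translate([15, 263, 0]) cylinder(h = 398, r = 15);
translate([290, 263, 0]) cylinder(h = 398, r = 15);
translate([0, -1502, 0]) {
  cube([756, 298, 183]);
  translate([0, 298, 183]) cube([756, 298, 183]);
  translate([0, 596, 366]) cube([756, 298, 183]);
  translate([0, 894, 549]) cube([756, 298, 183]);
}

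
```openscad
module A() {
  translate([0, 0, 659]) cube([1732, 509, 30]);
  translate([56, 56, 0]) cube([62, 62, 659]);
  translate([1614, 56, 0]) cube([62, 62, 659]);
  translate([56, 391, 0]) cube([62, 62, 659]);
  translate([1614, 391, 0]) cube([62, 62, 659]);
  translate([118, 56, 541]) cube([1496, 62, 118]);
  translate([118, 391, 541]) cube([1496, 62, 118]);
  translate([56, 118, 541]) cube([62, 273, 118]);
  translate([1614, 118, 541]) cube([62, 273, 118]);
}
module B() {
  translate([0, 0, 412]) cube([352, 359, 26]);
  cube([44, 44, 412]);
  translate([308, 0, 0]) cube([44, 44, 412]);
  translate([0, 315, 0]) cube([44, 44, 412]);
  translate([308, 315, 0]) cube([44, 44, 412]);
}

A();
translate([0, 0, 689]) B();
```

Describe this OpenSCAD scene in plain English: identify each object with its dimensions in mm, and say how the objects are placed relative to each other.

A is a table with a 1732×509 mm rectangular top, 30 mm thick, top surface at z = 689 mm, supported by four 62×62 mm square legs, each inset 56 mm from the nearest pair of top edges, running from the floor. Four apron rails, 62 mm thick and 118 mm tall, run between adjacent legs with their top edges flush with the underside of the top and their outer faces flush with the legs' outer faces.

B is a simple wooden stool: a rectangular seat 352 mm (x) by 359 mm (y), 26 mm thick, top face at z = 438 mm, on four square legs, each 44×44 mm in cross-section. The legs rest on z = 0, each flush with a corner of the seat.

The stool is on top of the table.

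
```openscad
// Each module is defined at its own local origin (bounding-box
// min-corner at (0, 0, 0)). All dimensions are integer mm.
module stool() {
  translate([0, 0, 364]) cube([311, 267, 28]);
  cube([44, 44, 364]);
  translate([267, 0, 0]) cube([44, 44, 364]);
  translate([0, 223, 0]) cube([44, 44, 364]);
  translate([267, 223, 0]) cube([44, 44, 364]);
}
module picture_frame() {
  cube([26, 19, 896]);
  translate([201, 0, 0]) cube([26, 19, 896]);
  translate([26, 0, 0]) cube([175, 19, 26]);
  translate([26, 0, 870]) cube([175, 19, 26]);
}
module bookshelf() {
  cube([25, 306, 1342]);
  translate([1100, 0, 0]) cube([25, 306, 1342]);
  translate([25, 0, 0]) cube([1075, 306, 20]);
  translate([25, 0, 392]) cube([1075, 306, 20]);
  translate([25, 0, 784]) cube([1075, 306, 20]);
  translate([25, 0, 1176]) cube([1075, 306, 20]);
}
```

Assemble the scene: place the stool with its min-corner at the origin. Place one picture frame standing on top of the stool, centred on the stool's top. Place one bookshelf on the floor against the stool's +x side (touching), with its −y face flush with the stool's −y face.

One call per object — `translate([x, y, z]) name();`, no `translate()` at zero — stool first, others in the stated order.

stool();
translate([42, 124, 392]) picture_frame();
translate([311, 0, 0]) bookshelf();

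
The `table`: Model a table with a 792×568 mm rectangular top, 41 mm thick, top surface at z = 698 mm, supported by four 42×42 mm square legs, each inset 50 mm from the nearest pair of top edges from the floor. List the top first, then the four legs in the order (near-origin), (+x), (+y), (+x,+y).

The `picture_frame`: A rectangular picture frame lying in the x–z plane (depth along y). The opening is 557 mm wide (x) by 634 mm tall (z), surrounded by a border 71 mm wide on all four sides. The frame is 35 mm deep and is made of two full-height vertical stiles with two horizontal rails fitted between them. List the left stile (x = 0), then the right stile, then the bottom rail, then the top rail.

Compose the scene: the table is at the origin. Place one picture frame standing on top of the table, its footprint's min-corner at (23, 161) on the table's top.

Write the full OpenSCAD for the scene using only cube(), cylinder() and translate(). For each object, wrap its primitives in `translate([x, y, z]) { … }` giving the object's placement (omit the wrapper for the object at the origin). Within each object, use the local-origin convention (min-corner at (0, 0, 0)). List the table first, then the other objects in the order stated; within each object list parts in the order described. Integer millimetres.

translate([0, 0, 657]) cube([792, 568, 41]);
translate([50, 50, 0]) cube([42, 42, 657]);
translate([700, 50, 0]) cube([42, 42, 657]);
translate([50, 476, 0]) cube([42, 42, 657]);
translate([700, 476, 0]) cube([42, 42, 657]);
translate([23, 161, 698]) {
  cube([71, 35, 776]);
  translate([628, 0, 0]) cube([71, 35, 776]);
  translate([71, 0, 0]) cube([557, 35, 71]);
  translate([71, 0, 705]) cube([557, 35, 71]);
}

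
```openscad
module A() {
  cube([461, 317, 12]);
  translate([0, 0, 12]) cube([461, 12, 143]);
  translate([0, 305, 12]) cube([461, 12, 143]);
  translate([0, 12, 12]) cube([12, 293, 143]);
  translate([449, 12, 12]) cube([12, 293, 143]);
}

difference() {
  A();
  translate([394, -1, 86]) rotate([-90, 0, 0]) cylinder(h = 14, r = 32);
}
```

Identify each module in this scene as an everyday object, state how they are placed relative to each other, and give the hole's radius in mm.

A is an open box. The open box has a circular hole through its front wall. The hole's radius is 32 mm.

The subtracted cylinder has r = 32 mm.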